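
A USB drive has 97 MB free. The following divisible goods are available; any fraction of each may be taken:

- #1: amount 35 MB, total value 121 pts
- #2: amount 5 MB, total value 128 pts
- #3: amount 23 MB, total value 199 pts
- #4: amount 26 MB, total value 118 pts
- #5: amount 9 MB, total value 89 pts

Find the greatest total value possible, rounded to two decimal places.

651.54

Take in order of value per unit:
- #2 (128/5 per unit): all 5 → value 128, running total 128.00
- #5 (89/9 per unit): all 9 → value 89, running total 217.00
- #3 (199/23 per unit): all 23 → value 199, running total 416.00
- #4 (118/26 per unit): all 26 → value 118, running total 534.00
- #1 (121/35 per unit): 34 of 35 → value 34×121/35 = 117.5429, running total 651.54
Total 651.54.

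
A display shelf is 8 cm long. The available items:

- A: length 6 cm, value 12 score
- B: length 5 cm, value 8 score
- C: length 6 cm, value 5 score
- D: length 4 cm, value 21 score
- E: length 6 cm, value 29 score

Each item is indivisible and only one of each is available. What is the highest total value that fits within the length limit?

Check high-value combinations within 8 cm:
- E: length 6, value 29
- D: length 4, value 21
- A: length 6, value 12
- B: length 5, value 8
- C: length 6, value 5
Best: 29 score.

29 score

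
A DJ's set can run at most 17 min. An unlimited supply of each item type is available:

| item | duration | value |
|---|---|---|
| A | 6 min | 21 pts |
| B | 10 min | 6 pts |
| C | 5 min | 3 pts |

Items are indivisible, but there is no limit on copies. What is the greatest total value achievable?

45 pts

Best value-per-unit is A at 21/6; filling with it alone gives 2×21 = 42.
Optimal mix: 2×A + 1×C → duration 17, value 45.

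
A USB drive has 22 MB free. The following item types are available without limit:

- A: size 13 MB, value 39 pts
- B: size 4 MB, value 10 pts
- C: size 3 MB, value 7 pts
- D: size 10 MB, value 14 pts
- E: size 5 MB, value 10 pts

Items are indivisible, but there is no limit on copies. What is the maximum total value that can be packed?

Best value-per-unit is A at 39/13; filling with it alone gives 1×39 = 39.
Optimal mix: 1×A + 3×C → size 22, value 60.

60 pts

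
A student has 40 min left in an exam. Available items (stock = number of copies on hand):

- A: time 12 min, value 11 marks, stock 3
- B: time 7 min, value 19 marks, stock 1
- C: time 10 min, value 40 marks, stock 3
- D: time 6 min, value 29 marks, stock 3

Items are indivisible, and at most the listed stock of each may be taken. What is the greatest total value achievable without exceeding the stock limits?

Top feasible selections:
- 2×C + 3×D: time 38, value 167
- 1×B + 2×C + 2×D: time 39, value 157
- 3×C + 1×D: time 36, value 149
Best: 167 marks.

167 marks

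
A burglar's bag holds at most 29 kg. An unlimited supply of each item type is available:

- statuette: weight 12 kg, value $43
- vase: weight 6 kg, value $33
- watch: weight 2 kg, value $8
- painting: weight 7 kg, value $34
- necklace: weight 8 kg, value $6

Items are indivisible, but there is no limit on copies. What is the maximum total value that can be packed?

Best value-per-unit is vase at 33/6; filling with it alone gives 4×33 = 132.
Optimal mix: 3×vase + 2×watch + 1×painting → weight 29, value 149.

$149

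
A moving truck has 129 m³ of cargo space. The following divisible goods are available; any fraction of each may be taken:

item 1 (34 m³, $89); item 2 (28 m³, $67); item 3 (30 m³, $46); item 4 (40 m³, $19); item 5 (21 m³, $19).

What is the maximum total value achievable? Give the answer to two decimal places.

Take in order of value per unit:
- item 1 (89/34 per unit): all 34 → value 89, running total 89.00
- item 2 (67/28 per unit): all 28 → value 67, running total 156.00
- item 3 (46/30 per unit): all 30 → value 46, running total 202.00
- item 5 (19/21 per unit): all 21 → value 19, running total 221.00
- item 4 (19/40 per unit): 16 of 40 → value 16×19/40 = 7.6000, running total 228.60
Total 228.60.

228.60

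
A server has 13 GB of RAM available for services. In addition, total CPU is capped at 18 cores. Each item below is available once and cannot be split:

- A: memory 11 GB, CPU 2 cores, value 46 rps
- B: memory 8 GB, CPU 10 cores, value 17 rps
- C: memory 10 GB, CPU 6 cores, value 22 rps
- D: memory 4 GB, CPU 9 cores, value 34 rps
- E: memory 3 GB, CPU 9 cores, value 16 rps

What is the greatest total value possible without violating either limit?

50 rps

Feasible sets respecting both limits:
- D+E: memory 7, CPU 18, value 50
- A: memory 11, CPU 2, value 46
- C+E: memory 13, CPU 15, value 38
Best: 50 rps.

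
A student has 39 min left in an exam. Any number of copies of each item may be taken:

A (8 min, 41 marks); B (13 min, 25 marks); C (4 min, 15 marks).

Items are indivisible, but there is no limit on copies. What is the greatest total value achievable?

Best value-per-unit is A at 41/8; filling with it alone gives 4×41 = 164.
Optimal mix: 4×A + 1×C → time 36, value 179.

179 marks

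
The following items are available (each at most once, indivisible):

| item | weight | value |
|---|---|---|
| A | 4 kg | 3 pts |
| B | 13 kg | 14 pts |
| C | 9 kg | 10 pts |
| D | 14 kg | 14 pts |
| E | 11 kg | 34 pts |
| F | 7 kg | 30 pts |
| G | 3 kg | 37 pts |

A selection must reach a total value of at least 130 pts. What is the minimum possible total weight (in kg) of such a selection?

52

Subsets with value ≥ 130, sorted by total weight:
- A+B+D+E+F+G: weight 52, value 132
- B+C+D+E+F+G: weight 57, value 139
- A+B+C+D+E+F+G: weight 61, value 142
Minimum weight: 52 kg.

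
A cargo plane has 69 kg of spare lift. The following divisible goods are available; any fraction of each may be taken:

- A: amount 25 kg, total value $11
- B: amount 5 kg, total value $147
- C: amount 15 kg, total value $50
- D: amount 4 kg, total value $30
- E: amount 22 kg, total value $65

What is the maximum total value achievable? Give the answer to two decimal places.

Take in order of value per unit:
- B (147/5 per unit): all 5 → value 147, running total 147.00
- D (30/4 per unit): all 4 → value 30, running total 177.00
- C (50/15 per unit): all 15 → value 50, running total 227.00
- E (65/22 per unit): all 22 → value 65, running total 292.00
- A (11/25 per unit): 23 of 25 → value 23×11/25 = 10.1200, running total 302.12
Total 302.12.

302.12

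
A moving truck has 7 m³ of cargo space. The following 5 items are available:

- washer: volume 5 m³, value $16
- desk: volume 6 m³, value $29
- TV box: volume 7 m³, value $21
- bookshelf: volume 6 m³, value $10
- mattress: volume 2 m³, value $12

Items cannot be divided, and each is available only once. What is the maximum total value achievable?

Check high-value combinations within 7 m³:
- desk: volume 6, value 29
- washer+mattress: volume 5+2=7, value 16+12=28
- TV box: volume 7, value 21
- washer: volume 5, value 16
- mattress: volume 2, value 12
Best: $29.

$29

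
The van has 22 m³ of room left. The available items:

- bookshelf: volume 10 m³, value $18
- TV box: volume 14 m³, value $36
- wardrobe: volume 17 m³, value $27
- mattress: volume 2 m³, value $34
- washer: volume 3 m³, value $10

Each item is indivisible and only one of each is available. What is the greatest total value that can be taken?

$80

This is a 0/1 knapsack; check combinations near the capacity.
- TV box+mattress+washer: volume 14+2+3=19, value 36+34+10=80
- wardrobe+mattress+washer: volume 17+2+3=22, value 27+34+10=71
- TV box+mattress: volume 14+2=16, value 36+34=70
- bookshelf+mattress+washer: volume 10+2+3=15, value 18+34+10=62
- wardrobe+mattress: volume 17+2=19, value 27+34=61
Best: $80.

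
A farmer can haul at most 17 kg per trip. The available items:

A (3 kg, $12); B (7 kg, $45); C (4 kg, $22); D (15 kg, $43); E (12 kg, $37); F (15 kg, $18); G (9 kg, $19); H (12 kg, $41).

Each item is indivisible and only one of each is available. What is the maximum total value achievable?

Check high-value combinations within 17 kg:
- A+B+C: weight 3+7+4=14, value 12+45+22=79
- B+C: weight 7+4=11, value 45+22=67
- B+G: weight 7+9=16, value 45+19=64
- C+H: weight 4+12=16, value 22+41=63
Best: $79.

$79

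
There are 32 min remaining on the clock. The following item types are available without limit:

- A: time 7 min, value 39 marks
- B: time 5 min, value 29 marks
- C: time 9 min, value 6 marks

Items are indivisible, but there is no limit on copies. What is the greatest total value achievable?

Best value-per-unit is B at 29/5; filling with it alone gives 6×29 = 174.
Optimal mix: 1×A + 5×B → time 32, value 184.

184 marks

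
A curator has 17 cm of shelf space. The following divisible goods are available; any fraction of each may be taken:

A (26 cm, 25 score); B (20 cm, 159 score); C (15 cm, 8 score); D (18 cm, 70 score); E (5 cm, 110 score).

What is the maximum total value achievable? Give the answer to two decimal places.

Take in order of value per unit:
- E (110/5 per unit): all 5 → value 110, running total 110.00
- B (159/20 per unit): 12 of 20 → value 12×159/20 = 95.4000, running total 205.40
Total 205.40.

205.40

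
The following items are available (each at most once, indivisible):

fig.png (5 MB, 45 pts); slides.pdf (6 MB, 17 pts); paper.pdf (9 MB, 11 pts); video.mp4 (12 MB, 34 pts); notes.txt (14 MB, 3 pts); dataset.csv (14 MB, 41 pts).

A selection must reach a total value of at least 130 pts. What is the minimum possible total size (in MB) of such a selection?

Subsets with value ≥ 130, sorted by total size:
- fig.png+slides.pdf+video.mp4+dataset.csv: size 37, value 137
- fig.png+paper.pdf+video.mp4+dataset.csv: size 40, value 131
- fig.png+slides.pdf+paper.pdf+video.mp4+dataset.csv: size 46, value 148
Minimum size: 37 MB.

37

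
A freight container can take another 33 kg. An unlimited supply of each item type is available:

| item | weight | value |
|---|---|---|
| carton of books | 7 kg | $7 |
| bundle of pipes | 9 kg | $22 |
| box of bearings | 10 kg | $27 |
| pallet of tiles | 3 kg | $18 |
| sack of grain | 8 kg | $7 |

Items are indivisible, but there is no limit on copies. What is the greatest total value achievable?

$198

Best value-per-unit is pallet of tiles at 18/3, and filling with it alone uses weight 11×3=33. No mix of the others beats 11×18 = 198.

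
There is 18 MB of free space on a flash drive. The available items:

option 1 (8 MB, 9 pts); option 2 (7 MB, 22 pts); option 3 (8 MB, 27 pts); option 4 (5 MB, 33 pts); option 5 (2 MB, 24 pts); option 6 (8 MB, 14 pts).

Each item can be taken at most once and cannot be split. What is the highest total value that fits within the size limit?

84 pts

Check high-value combinations within 18 MB:
- option 3+option 4+option 5: size 8+5+2=15, value 27+33+24=84
- option 2+option 4+option 5: size 7+5+2=14, value 22+33+24=79
- option 2+option 3+option 5: size 7+8+2=17, value 22+27+24=73
- option 4+option 5+option 6: size 5+2+8=15, value 33+24+14=71
Best: 84 pts.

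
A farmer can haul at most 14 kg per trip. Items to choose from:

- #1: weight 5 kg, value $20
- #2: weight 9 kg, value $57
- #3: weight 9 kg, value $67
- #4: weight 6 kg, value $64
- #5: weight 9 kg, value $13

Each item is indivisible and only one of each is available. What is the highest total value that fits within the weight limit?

$87

Check high-value combinations within 14 kg:
- #1+#3: weight 5+9=14, value 20+67=87
- #1+#4: weight 5+6=11, value 20+64=84
- #1+#2: weight 5+9=14, value 20+57=77
- #3: weight 9, value 67
Best: $87.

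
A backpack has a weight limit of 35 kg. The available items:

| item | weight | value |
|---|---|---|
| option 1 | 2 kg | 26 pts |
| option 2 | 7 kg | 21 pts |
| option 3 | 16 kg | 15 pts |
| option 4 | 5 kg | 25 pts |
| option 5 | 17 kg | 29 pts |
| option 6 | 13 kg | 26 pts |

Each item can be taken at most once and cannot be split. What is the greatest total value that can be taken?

This is a 0/1 knapsack; check combinations near the capacity.
- option 1+option 2+option 4+option 5: weight 2+7+5+17=31, value 26+21+25+29=101
- option 1+option 2+option 4+option 6: weight 2+7+5+13=27, value 26+21+25+26=98
- option 1+option 2+option 3+option 4: weight 2+7+16+5=30, value 26+21+15+25=87
Best: 101 pts.

101 pts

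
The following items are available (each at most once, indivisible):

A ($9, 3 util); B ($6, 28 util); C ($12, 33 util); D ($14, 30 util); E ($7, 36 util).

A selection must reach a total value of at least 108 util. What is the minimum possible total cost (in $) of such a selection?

Subsets with value ≥ 108, sorted by total cost:
- B+C+D+E: cost 39, value 127
- A+B+C+D+E: cost 48, value 130
Minimum cost: 39 $.

39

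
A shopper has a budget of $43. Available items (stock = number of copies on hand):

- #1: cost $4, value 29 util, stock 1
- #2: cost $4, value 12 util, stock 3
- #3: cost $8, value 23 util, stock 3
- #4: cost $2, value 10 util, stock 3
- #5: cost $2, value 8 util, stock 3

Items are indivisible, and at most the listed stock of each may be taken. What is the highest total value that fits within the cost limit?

157 util

Best selections within cost 43 and stock limits:
- 1×#1 + 3×#2 + 2×#3 + 3×#4 + 2×#5: cost 42, value 157
- 1×#1 + 1×#2 + 3×#3 + 3×#4 + 2×#5: cost 42, value 156
- 1×#1 + 3×#2 + 2×#3 + 2×#4 + 3×#5: cost 42, value 155
Best: 157 util.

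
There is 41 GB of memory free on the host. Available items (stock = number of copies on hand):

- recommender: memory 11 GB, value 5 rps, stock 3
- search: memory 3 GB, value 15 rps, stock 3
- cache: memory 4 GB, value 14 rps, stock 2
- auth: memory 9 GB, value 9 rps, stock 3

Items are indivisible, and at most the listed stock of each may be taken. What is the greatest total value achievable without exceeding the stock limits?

Top feasible selections:
- 3×search + 2×cache + 2×auth: memory 35, value 91
- 1×recommender + 3×search + 2×cache + 1×auth: memory 37, value 87
- 3×search + 1×cache + 3×auth: memory 40, value 86
- 2×search + 2×cache + 3×auth: memory 41, value 85
Best: 91 rps.

91 rps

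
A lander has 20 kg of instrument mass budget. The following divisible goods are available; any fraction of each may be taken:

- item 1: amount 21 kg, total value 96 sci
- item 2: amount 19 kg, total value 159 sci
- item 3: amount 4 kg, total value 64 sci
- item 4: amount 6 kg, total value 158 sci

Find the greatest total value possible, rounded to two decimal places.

Take in order of value per unit:
- item 4 (158/6 per unit): all 6 → value 158, running total 158.00
- item 3 (64/4 per unit): all 4 → value 64, running total 222.00
- item 2 (159/19 per unit): 10 of 19 → value 10×159/19 = 83.6842, running total 305.68
Total 305.68.

305.68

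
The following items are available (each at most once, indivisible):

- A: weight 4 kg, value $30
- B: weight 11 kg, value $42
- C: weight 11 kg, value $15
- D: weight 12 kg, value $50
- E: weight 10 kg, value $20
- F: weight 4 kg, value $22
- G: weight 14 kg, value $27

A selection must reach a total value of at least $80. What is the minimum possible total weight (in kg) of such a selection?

Subsets with value ≥ 80, sorted by total weight:
- A+D: weight 16, value 80
- A+B+F: weight 19, value 94
Minimum weight: 16 kg.

16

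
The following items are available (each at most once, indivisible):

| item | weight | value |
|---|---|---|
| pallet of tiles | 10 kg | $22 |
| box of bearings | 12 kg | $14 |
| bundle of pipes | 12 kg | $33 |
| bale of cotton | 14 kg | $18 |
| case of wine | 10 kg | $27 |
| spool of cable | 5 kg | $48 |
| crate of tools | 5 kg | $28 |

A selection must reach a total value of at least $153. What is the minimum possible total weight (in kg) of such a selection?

42

Subsets with value ≥ 153, sorted by total weight:
- pallet of tiles+bundle of pipes+case of wine+spool of cable+crate of tools: weight 42, value 158
- bundle of pipes+bale of cotton+case of wine+spool of cable+crate of tools: weight 46, value 154
Minimum weight: 42 kg.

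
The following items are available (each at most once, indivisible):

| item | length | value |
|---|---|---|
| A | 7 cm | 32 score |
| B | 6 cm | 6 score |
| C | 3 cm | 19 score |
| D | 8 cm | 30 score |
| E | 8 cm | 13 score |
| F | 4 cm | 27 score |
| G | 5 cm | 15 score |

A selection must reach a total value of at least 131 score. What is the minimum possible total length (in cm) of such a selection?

Subsets with value ≥ 131, sorted by total length:
- A+C+D+E+F+G: length 35, value 136
- A+B+C+D+E+F+G: length 41, value 142
Minimum length: 35 cm.

35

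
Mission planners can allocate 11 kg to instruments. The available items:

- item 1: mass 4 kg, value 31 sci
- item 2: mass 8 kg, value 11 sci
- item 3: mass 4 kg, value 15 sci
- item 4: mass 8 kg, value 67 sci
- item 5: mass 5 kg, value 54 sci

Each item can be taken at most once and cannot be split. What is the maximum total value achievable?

85 sci

Check high-value combinations within 11 kg:
- item 1+item 5: mass 4+5=9, value 31+54=85
- item 3+item 5: mass 4+5=9, value 15+54=69
- item 4: mass 8, value 67
- item 5: mass 5, value 54
Best: 85 sci.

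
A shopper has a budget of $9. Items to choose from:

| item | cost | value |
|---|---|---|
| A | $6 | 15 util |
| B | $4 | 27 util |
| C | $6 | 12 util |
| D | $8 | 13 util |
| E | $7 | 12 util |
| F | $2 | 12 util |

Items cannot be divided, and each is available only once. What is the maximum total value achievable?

39 util

This is a 0/1 knapsack; check combinations near the capacity.
- B+F: cost 4+2=6, value 27+12=39
- B: cost 4, value 27
- A+F: cost 6+2=8, value 15+12=27
Best: 39 util.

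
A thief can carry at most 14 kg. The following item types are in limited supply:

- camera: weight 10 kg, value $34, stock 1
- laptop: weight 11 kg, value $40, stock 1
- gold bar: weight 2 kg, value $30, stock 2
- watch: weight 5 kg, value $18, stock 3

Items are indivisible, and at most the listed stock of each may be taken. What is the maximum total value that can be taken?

Best selections within weight 14 and stock limits:
- 2×gold bar + 2×watch: weight 14, value 96
- 1×camera + 2×gold bar: weight 14, value 94
Best: $96.

$96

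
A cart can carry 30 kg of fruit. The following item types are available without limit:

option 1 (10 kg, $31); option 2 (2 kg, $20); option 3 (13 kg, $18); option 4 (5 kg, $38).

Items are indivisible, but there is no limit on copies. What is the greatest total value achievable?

Best value-per-unit is option 2 at 20/2, and filling with it alone uses weight 15×2=30. No mix of the others beats 15×20 = 300.

$300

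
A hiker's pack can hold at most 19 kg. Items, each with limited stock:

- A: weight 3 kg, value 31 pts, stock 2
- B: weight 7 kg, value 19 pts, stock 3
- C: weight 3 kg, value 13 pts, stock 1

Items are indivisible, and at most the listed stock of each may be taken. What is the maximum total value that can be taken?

94 pts

Top feasible selections:
- 2×A + 1×B + 1×C: weight 16, value 94
- 2×A + 1×B: weight 13, value 81
Best: 94 pts.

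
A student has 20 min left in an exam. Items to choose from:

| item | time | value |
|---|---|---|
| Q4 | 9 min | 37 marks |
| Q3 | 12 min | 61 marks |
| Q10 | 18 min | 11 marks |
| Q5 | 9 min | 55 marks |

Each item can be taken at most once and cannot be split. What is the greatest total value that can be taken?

92 marks

Check high-value combinations within 20 min:
- Q4+Q5: time 9+9=18, value 37+55=92
- Q3: time 12, value 61
- Q5: time 9, value 55
- Q4: time 9, value 37
- Q10: time 18, value 11
Best: 92 marks.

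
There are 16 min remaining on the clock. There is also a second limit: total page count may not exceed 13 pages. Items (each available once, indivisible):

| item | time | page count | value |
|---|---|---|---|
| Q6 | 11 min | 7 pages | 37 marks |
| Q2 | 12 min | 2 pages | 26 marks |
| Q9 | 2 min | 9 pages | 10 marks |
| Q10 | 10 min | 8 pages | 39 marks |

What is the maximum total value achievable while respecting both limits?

39 marks

Feasible sets respecting both limits:
- Q10: time 10, page count 8, value 39
- Q6: time 11, page count 7, value 37
- Q2+Q9: time 14, page count 11, value 36
- Q2: time 12, page count 2, value 26
Best: 39 marks.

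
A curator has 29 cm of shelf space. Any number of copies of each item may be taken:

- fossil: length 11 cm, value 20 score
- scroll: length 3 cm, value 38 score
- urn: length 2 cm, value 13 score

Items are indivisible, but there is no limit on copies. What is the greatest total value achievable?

Best value-per-unit is scroll at 38/3; filling with it alone gives 9×38 = 342.
Optimal mix: 9×scroll + 1×urn → length 29, value 355.

355 score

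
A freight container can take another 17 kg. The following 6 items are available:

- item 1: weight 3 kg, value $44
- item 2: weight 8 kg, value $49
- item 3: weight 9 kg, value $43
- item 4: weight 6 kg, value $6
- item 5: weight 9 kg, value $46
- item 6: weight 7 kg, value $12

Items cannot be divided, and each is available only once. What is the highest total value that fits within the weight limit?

$99

Check high-value combinations within 17 kg:
- item 1+item 2+item 4: weight 3+8+6=17, value 44+49+6=99
- item 2+item 5: weight 8+9=17, value 49+46=95
- item 1+item 2: weight 3+8=11, value 44+49=93
- item 2+item 3: weight 8+9=17, value 49+43=92
Best: $99.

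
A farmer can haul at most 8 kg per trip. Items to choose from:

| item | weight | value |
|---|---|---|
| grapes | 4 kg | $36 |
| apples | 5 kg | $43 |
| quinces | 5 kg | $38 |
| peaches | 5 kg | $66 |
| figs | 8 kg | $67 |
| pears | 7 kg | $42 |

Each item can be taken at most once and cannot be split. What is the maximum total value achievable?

This is a 0/1 knapsack; check combinations near the capacity.
- figs: weight 8, value 67
- peaches: weight 5, value 66
- apples: weight 5, value 43
- pears: weight 7, value 42
Best: $67.

$67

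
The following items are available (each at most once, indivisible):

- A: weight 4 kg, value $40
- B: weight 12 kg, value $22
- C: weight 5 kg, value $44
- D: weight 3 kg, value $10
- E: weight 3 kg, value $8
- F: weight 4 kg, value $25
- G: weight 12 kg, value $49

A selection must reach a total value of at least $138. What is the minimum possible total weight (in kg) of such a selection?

24

Subsets with value ≥ 138, sorted by total weight:
- A+C+D+G: weight 24, value 143
- A+C+E+G: weight 24, value 141
- A+C+F+G: weight 25, value 158
Minimum weight: 24 kg.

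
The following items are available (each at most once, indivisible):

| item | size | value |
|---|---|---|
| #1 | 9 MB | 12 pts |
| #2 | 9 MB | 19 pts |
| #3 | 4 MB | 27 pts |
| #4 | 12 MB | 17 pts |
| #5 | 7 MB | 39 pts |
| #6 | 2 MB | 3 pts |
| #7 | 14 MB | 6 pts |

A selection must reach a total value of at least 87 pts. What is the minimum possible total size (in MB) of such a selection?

22

Subsets with value ≥ 87, sorted by total size:
- #2+#3+#5+#6: size 22, value 88
- #1+#2+#3+#5: size 29, value 97
- #1+#2+#3+#5+#6: size 31, value 100
Minimum size: 22 MB.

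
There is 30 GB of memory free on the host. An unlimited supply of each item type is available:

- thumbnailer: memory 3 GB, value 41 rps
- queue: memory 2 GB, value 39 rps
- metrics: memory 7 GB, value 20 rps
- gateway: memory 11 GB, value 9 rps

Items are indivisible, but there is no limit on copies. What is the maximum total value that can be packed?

585 rps

Best value-per-unit is queue at 39/2, and filling with it alone uses memory 15×2=30. No mix of the others beats 15×39 = 585.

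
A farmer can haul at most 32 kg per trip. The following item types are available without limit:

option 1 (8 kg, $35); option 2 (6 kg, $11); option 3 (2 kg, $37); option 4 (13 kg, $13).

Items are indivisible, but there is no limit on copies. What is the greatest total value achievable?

Best value-per-unit is option 3 at 37/2, and filling with it alone uses weight 16×2=32. No mix of the others beats 16×37 = 592.

$592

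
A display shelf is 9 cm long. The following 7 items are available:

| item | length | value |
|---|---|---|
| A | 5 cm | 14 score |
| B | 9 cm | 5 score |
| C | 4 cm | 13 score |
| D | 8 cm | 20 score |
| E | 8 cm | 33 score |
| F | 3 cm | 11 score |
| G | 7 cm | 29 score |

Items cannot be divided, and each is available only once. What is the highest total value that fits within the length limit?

Check high-value combinations within 9 cm:
- E: length 8, value 33
- G: length 7, value 29
- A+C: length 5+4=9, value 14+13=27
- A+F: length 5+3=8, value 14+11=25
Best: 33 score.

33 score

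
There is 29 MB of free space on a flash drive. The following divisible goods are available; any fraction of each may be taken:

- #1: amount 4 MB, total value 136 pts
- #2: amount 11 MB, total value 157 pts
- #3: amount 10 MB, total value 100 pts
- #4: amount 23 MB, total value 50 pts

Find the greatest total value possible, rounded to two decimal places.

401.70

Take in order of value per unit:
- #1 (136/4 per unit): all 4 → value 136, running total 136.00
- #2 (157/11 per unit): all 11 → value 157, running total 293.00
- #3 (100/10 per unit): all 10 → value 100, running total 393.00
- #4 (50/23 per unit): 4 of 23 → value 4×50/23 = 8.6957, running total 401.70
Total 401.70.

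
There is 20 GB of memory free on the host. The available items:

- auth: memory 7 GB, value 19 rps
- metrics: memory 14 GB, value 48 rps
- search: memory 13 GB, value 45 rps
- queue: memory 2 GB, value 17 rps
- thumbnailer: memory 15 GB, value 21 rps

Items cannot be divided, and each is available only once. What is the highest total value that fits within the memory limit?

65 rps

Check high-value combinations within 20 GB:
- metrics+queue: memory 14+2=16, value 48+17=65
- auth+search: memory 7+13=20, value 19+45=64
- search+queue: memory 13+2=15, value 45+17=62
- metrics: memory 14, value 48
Best: 65 rps.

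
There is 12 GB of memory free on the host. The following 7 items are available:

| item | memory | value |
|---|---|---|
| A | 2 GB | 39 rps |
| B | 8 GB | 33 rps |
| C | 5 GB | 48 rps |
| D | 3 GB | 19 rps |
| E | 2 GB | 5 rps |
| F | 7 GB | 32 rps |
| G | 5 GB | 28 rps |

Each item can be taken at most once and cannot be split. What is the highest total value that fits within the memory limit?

115 rps

Check high-value combinations within 12 GB:
- A+C+G: memory 2+5+5=12, value 39+48+28=115
- A+C+D+E: memory 2+5+3+2=12, value 39+48+19+5=111
- A+C+D: memory 2+5+3=10, value 39+48+19=106
Best: 115 rps.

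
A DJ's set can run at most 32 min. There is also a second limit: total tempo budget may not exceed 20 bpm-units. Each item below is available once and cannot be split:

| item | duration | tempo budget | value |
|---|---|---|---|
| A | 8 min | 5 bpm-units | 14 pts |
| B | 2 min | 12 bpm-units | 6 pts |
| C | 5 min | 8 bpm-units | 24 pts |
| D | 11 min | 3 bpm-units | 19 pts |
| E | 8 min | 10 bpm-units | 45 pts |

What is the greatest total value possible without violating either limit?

Feasible sets respecting both limits:
- A+D+E: duration 27, tempo budget 18, value 78
- C+E: duration 13, tempo budget 18, value 69
- D+E: duration 19, tempo budget 13, value 64
Best: 78 pts.

78 pts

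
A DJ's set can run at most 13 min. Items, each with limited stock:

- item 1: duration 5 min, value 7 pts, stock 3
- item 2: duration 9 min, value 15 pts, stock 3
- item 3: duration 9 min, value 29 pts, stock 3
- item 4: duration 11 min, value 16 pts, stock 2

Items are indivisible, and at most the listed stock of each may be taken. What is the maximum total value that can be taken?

29 pts

Top feasible selections:
- 1×item 3: duration 9, value 29
- 1×item 4: duration 11, value 16
Best: 29 pts.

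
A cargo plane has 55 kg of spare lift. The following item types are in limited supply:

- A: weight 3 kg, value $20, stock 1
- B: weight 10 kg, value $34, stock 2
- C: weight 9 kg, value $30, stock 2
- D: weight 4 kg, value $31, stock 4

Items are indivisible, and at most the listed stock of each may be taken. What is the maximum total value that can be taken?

$252

Best selections within weight 55 and stock limits:
- 2×B + 2×C + 4×D: weight 54, value 252
- 1×A + 2×B + 1×C + 4×D: weight 48, value 242
- 1×A + 2×B + 2×C + 3×D: weight 53, value 241
- 1×A + 1×B + 2×C + 4×D: weight 47, value 238
Best: $252.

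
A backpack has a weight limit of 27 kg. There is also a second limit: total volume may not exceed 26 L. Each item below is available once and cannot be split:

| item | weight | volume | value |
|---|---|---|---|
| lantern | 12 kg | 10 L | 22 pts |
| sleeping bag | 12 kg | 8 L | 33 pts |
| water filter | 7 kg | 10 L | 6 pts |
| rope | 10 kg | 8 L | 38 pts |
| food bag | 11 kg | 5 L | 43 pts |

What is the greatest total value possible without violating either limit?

81 pts

Feasible sets respecting both limits:
- rope+food bag: weight 21, volume 13, value 81
- sleeping bag+food bag: weight 23, volume 13, value 76
- sleeping bag+rope: weight 22, volume 16, value 71
- lantern+food bag: weight 23, volume 15, value 65
Best: 81 pts.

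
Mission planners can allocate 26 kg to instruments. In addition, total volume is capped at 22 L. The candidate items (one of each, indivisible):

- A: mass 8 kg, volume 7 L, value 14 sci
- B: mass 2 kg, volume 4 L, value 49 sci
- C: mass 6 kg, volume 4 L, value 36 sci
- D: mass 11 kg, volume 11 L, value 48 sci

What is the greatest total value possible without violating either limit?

Feasible sets respecting both limits:
- B+C+D: mass 19, volume 19, value 133
- A+B+D: mass 21, volume 22, value 111
- A+B+C: mass 16, volume 15, value 99
- A+C+D: mass 25, volume 22, value 98
Best: 133 sci.

133 sci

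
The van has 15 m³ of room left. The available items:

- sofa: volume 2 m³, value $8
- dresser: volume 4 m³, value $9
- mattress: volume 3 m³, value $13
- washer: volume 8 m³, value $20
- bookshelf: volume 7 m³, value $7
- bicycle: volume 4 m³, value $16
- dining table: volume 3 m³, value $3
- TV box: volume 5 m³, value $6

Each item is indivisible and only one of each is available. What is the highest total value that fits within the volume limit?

Check high-value combinations within 15 m³:
- mattress+washer+bicycle: volume 3+8+4=15, value 13+20+16=49
- sofa+dresser+mattress+bicycle: volume 2+4+3+4=13, value 8+9+13+16=46
- sofa+washer+bicycle: volume 2+8+4=14, value 8+20+16=44
Best: $49.

$49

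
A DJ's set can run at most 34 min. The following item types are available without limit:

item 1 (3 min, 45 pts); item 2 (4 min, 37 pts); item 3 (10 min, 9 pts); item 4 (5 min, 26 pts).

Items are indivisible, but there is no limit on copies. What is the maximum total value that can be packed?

495 pts

Best value-per-unit is item 1 at 45/3, and filling with it alone uses duration 11×3=33. No mix of the others beats 11×45 = 495.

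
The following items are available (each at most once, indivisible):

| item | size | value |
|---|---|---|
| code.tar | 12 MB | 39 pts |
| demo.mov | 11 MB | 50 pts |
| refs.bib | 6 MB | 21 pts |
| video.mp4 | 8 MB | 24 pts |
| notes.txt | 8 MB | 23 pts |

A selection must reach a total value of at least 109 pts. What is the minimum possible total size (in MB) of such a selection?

29

Subsets with value ≥ 109, sorted by total size:
- code.tar+demo.mov+refs.bib: size 29, value 110
- code.tar+demo.mov+video.mp4: size 31, value 113
- code.tar+demo.mov+notes.txt: size 31, value 112
Minimum size: 29 MB.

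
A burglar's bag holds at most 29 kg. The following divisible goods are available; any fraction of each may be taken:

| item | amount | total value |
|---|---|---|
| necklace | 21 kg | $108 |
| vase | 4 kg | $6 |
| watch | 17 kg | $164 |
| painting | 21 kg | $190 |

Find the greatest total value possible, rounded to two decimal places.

Take in order of value per unit:
- watch (164/17 per unit): all 17 → value 164, running total 164.00
- painting (190/21 per unit): 12 of 21 → value 12×190/21 = 108.5714, running total 272.57
Total 272.57.

272.57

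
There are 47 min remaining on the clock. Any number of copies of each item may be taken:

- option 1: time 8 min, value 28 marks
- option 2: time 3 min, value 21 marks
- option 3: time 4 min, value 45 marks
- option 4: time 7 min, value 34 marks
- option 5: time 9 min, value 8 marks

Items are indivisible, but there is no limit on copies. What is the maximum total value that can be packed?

Best value-per-unit is option 3 at 45/4; filling with it alone gives 11×45 = 495.
Optimal mix: 1×option 2 + 11×option 3 → time 47, value 516.

516 marks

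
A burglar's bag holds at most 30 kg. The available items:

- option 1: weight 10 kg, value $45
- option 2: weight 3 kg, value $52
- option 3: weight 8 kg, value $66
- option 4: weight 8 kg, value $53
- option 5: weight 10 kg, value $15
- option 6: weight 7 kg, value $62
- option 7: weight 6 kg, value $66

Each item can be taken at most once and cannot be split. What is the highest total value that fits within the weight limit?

Check high-value combinations within 30 kg:
- option 3+option 4+option 6+option 7: weight 8+8+7+6=29, value 66+53+62+66=247
- option 2+option 3+option 6+option 7: weight 3+8+7+6=24, value 52+66+62+66=246
- option 2+option 3+option 4+option 7: weight 3+8+8+6=25, value 52+66+53+66=237
Best: $247.

$247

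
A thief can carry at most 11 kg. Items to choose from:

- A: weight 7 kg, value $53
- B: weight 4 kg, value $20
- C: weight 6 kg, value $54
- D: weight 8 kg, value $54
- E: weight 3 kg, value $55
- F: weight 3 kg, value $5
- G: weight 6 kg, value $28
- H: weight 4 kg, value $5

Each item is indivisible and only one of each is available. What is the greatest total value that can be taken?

$109

This is a 0/1 knapsack; check combinations near the capacity.
- C+E: weight 6+3=9, value 54+55=109
- D+E: weight 8+3=11, value 54+55=109
- A+E: weight 7+3=10, value 53+55=108
- E+G: weight 3+6=9, value 55+28=83
Best: $109.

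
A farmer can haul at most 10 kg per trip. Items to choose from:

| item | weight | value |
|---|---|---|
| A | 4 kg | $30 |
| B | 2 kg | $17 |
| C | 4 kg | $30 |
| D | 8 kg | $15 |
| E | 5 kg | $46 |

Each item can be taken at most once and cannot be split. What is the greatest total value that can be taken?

$77

Check high-value combinations within 10 kg:
- A+B+C: weight 4+2+4=10, value 30+17+30=77
- A+E: weight 4+5=9, value 30+46=76
- C+E: weight 4+5=9, value 30+46=76
- B+E: weight 2+5=7, value 17+46=63
Best: $77.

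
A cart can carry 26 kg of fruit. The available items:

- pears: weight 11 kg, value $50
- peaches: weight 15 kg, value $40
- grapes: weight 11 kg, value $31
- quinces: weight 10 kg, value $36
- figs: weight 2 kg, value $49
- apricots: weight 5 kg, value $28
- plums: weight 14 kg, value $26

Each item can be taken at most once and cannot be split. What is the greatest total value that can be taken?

Check high-value combinations within 26 kg:
- pears+quinces+figs: weight 11+10+2=23, value 50+36+49=135
- pears+grapes+figs: weight 11+11+2=24, value 50+31+49=130
- pears+figs+apricots: weight 11+2+5=18, value 50+49+28=127
- peaches+figs+apricots: weight 15+2+5=22, value 40+49+28=117
- grapes+quinces+figs: weight 11+10+2=23, value 31+36+49=116
Best: $135.

$135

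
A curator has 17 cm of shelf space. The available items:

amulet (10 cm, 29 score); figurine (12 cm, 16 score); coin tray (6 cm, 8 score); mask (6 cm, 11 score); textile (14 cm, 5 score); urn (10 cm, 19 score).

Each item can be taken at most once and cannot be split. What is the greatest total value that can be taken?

Check high-value combinations within 17 cm:
- amulet+mask: length 10+6=16, value 29+11=40
- amulet+coin tray: length 10+6=16, value 29+8=37
- mask+urn: length 6+10=16, value 11+19=30
- amulet: length 10, value 29
Best: 40 score.

40 score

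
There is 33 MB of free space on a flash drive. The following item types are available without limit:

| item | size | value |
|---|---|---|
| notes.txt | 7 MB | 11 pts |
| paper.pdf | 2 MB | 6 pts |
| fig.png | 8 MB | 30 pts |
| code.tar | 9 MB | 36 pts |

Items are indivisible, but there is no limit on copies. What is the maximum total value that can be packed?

126 pts

Best value-per-unit is code.tar at 36/9; filling with it alone gives 3×36 = 108.
Optimal mix: 3×paper.pdf + 3×code.tar → size 33, value 126.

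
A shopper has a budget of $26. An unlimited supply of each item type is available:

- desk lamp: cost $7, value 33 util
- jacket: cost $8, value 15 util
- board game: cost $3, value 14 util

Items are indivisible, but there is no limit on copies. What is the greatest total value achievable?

Best value-per-unit is desk lamp at 33/7; filling with it alone gives 3×33 = 99.
Optimal mix: 2×desk lamp + 4×board game → cost 26, value 122.

122 util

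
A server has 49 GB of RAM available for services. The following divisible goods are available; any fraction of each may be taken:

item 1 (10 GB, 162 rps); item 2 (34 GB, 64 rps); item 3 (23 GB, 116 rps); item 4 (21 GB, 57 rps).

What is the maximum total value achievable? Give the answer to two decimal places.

321.43

Take in order of value per unit:
- item 1 (162/10 per unit): all 10 → value 162, running total 162.00
- item 3 (116/23 per unit): all 23 → value 116, running total 278.00
- item 4 (57/21 per unit): 16 of 21 → value 16×57/21 = 43.4286, running total 321.43
Total 321.43.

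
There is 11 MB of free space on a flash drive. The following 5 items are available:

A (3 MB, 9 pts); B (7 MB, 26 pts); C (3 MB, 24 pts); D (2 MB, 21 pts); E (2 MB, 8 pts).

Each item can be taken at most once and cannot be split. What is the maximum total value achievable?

62 pts

Check high-value combinations within 11 MB:
- A+C+D+E: size 3+3+2+2=10, value 9+24+21+8=62
- B+D+E: size 7+2+2=11, value 26+21+8=55
- A+C+D: size 3+3+2=8, value 9+24+21=54
- C+D+E: size 3+2+2=7, value 24+21+8=53
- B+C: size 7+3=10, value 26+24=50
Best: 62 pts.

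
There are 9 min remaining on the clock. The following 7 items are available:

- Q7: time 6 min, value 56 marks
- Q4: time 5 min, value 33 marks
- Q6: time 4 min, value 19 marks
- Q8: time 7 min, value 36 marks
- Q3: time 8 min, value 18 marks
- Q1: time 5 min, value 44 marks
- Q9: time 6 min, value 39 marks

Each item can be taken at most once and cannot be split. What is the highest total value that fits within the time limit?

Check high-value combinations within 9 min:
- Q6+Q1: time 4+5=9, value 19+44=63
- Q7: time 6, value 56
- Q4+Q6: time 5+4=9, value 33+19=52
- Q1: time 5, value 44
- Q9: time 6, value 39
Best: 63 marks.

63 marks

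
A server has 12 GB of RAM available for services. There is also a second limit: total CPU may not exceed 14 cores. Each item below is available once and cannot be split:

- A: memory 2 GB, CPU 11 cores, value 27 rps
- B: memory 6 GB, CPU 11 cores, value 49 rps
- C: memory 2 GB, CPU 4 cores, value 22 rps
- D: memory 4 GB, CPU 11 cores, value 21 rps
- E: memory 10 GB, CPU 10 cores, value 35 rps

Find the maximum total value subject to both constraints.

Feasible sets respecting both limits:
- C+E: memory 12, CPU 14, value 57
- B: memory 6, CPU 11, value 49
- E: memory 10, CPU 10, value 35
Best: 57 rps.

57 rps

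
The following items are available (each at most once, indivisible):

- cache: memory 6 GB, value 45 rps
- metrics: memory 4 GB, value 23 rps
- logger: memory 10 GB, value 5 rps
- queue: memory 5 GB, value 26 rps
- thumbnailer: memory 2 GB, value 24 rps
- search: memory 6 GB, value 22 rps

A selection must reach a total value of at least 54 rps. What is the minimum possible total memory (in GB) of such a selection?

8

Subsets with value ≥ 54, sorted by total memory:
- cache+thumbnailer: memory 8, value 69
- cache+metrics: memory 10, value 68
- metrics+queue+thumbnailer: memory 11, value 73
Minimum memory: 8 GB.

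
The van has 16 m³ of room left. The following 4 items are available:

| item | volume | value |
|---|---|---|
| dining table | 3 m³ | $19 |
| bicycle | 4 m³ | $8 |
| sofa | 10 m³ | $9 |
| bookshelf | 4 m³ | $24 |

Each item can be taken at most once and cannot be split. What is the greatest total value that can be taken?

$51

Check high-value combinations within 16 m³:
- dining table+bicycle+bookshelf: volume 3+4+4=11, value 19+8+24=51
- dining table+bookshelf: volume 3+4=7, value 19+24=43
- sofa+bookshelf: volume 10+4=14, value 9+24=33
Best: $51.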